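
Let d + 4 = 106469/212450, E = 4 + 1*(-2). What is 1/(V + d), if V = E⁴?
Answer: 212450/2655869 ≈ 0.079993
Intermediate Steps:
E = 2 (E = 4 - 2 = 2)
d = -743331/212450 (d = -4 + 106469/212450 = -743331/212450 ≈ -3.4989)
V = 16 (V = 2⁴ = 16)
1/(V + d) = 1/(16 - 743331/212450) = 1/(2655869/212450) = 212450/2655869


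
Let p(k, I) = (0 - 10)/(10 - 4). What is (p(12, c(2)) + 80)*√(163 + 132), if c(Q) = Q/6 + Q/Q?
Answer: 235*√295/3 ≈ 1345.4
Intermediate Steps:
c(Q) = 1 + Q/6 (c(Q) = Q*(⅙) + 1 = Q/6 + 1 = 1 + Q/6)
p(k, I) = -5/3 (p(k, I) = -10/6 = -10*⅙ = -5/3)
(p(12, c(2)) + 80)*√(163 + 132) = (-5/3 + 80)*√(163 + 132) = 235*√295/3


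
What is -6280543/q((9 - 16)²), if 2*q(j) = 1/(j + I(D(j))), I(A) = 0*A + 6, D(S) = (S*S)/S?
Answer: -690859730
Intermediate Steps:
D(S) = S (D(S) = S²/S = S)
I(A) = 6 (I(A) = 0 + 6 = 6)
q(j) = 1/(2*(6 + j)) (q(j) = 1/(2*(j + 6)) = 1/(2*(6 + j)))
-6280543/q((9 - 16)²) = -(75366516 + 12561086*(9 - 16)²) = -6280543/(1/(2*(6 + (-7)²))) = -6280543/(1/(2*(6 + 49))) = -6280543/((½)/55) = -6280543/((½)*(1/55)) = -6280543/1/110 = -6280543*110 = -690859730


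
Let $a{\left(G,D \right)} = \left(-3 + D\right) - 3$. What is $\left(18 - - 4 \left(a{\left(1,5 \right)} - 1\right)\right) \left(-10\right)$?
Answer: $-100$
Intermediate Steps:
$a{\left(G,D \right)} = -6 + D$
$\left(18 - - 4 \left(a{\left(1,5 \right)} - 1\right)\right) \left(-10\right) = \left(18 - - 4 \left(\left(-6 + 5\right) - 1\right)\right) \left(-10\right) = \left(18 - - 4 \left(-1 - 1\right)\right) \left(-10\right) = \left(18 - \left(-4\right) \left(-2\right)\right) \left(-10\right) = \left(18 - 8\right) \left(-10\right) = 10 \left(-10\right) = -100$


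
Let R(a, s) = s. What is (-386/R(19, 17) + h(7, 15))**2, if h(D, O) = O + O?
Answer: 15376/289 ≈ 53.204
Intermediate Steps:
h(D, O) = 2*O
(-386/R(19, 17) + h(7, 15))**2 = (-386/17 + 2*15)**2 = (-386*1/17 + 30)**2 = (-386/17 + 30)**2 = (124/17)**2 = 15376/289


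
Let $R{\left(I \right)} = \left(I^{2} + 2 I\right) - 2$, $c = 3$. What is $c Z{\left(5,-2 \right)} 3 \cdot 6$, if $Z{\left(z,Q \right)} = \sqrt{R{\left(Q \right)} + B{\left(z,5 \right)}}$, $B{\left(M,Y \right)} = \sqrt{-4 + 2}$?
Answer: $54 \sqrt{-2 + i \sqrt{2}} \approx 25.6 + 80.544 i$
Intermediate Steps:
$B{\left(M,Y \right)} = i \sqrt{2}$ ($B{\left(M,Y \right)} = \sqrt{-2} = i \sqrt{2}$)
$R{\left(I \right)} = -2 + I^{2} + 2 I$
$Z{\left(z,Q \right)} = \sqrt{-2 + Q^{2} + 2 Q + i \sqrt{2}}$ ($Z{\left(z,Q \right)} = \sqrt{\left(-2 + Q^{2} + 2 Q\right) + i \sqrt{2}} = \sqrt{-2 + Q^{2} + 2 Q + i \sqrt{2}}$)
$c Z{\left(5,-2 \right)} 3 \cdot 6 = 3 \sqrt{-2 + \left(-2\right)^{2} + 2 \left(-2\right) + i \sqrt{2}} \cdot 3 \cdot 6 = 3 \sqrt{-2 + 4 - 4 + i \sqrt{2}} \cdot 18 = 3 \sqrt{-2 + i \sqrt{2}} \cdot 18 = 54 \sqrt{-2 + i \sqrt{2}}$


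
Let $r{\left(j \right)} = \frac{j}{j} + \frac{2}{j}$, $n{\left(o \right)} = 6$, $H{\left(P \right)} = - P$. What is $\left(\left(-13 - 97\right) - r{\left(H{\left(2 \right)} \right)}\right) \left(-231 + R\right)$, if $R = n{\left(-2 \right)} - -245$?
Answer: $-2200$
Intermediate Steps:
$r{\left(j \right)} = 1 + \frac{2}{j}$
$R = 251$ ($R = 6 - -245 = 6 + 245 = 251$)
$\left(\left(-13 - 97\right) - r{\left(H{\left(2 \right)} \right)}\right) \left(-231 + R\right) = \left(\left(-13 - 97\right) - \frac{2 - 2}{\left(-1\right) 2}\right) \left(-231 + 251\right) = \left(\left(-13 - 97\right) - \frac{2 - 2}{-2}\right) 20 = \left(-110 - \left(- \frac{1}{2}\right) 0\right) 20 = \left(-110 - 0\right) 20 = \left(-110 + 0\right) 20 = \left(-110\right) 20 = -2200$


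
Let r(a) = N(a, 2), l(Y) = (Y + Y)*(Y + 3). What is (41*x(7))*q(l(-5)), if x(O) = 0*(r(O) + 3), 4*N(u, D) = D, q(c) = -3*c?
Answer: 0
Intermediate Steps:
l(Y) = 2*Y*(3 + Y) (l(Y) = (2*Y)*(3 + Y) = 2*Y*(3 + Y))
N(u, D) = D/4
r(a) = 1/2 (r(a) = (1/4)*2 = 1/2)
x(O) = 0 (x(O) = 0*(1/2 + 3) = 0*(7/2) = 0)
(41*x(7))*q(l(-5)) = (41*0)*(-6*(-5)*(3 - 5)) = 0*(-6*(-5)*(-2)) = 0*(-3*20) = 0*(-60) = 0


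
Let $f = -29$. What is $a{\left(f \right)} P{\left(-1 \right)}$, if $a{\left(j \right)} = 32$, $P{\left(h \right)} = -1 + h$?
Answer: $-64$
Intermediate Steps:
$a{\left(f \right)} P{\left(-1 \right)} = 32 \left(-1 - 1\right) = 32 \left(-2\right) = -64$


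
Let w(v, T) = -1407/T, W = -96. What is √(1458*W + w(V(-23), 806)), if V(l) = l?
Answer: I*√90929385690/806 ≈ 374.13*I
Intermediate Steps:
√(1458*W + w(V(-23), 806)) = √(1458*(-96) - 1407/806) = √(-139968 - 1407*1/806) = √(-139968 - 1407/806) = √(-112815615/806) = I*√90929385690/806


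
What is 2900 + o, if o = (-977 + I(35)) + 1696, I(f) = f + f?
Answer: 3689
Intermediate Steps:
I(f) = 2*f
o = 789 (o = (-977 + 2*35) + 1696 = (-977 + 70) + 1696 = -907 + 1696 = 789)
2900 + o = 2900 + 789 = 3689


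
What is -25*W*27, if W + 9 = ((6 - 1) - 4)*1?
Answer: 5400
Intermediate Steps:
W = -8 (W = -9 + ((6 - 1) - 4)*1 = -9 + (5 - 4)*1 = -9 + 1*1 = -9 + 1 = -8)
-25*W*27 = -25*(-8)*27 = 200*27 = 5400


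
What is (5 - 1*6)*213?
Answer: -213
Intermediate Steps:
(5 - 1*6)*213 = (5 - 6)*213 = -1*213 = -213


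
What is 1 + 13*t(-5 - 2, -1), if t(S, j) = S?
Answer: -90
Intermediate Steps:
1 + 13*t(-5 - 2, -1) = 1 + 13*(-5 - 2) = 1 + 13*(-7) = 1 - 91 = -90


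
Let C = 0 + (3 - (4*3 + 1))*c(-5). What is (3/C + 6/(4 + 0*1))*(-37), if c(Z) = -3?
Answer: -296/5 ≈ -59.200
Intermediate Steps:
C = 30 (C = 0 + (3 - (4*3 + 1))*(-3) = 0 + (3 - (12 + 1))*(-3) = 0 + (3 - 1*13)*(-3) = 0 + (3 - 13)*(-3) = 0 - 10*(-3) = 0 + 30 = 30)
(3/C + 6/(4 + 0*1))*(-37) = (3/30 + 6/(4 + 0*1))*(-37) = (3*(1/30) + 6/(4 + 0))*(-37) = (⅒ + 6/4)*(-37) = (⅒ + 6*(¼))*(-37) = (⅒ + 3/2)*(-37) = (8/5)*(-37) = -296/5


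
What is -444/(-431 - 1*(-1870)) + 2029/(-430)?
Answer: -3110651/618770 ≈ -5.0272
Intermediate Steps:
-444/(-431 - 1*(-1870)) + 2029/(-430) = -444/(-431 + 1870) + 2029*(-1/430) = -444/1439 - 2029/430 = -3110651/618770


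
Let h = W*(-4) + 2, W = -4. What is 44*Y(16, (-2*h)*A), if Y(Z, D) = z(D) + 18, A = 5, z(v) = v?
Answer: -7128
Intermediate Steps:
h = 18 (h = -4*(-4) + 2 = 16 + 2 = 18)
Y(Z, D) = 18 + D (Y(Z, D) = D + 18 = 18 + D)
44*Y(16, (-2*h)*A) = 44*(18 - 2*18*5) = 44*(18 - 36*5) = 44*(18 - 180) = 44*(-162) = -7128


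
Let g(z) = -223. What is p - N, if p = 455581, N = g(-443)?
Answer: 455804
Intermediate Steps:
N = -223
p - N = 455581 - 1*(-223) = 455581 + 223 = 455804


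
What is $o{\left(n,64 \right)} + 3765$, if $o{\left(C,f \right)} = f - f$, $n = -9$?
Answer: $3765$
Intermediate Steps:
$o{\left(C,f \right)} = 0$
$o{\left(n,64 \right)} + 3765 = 0 + 3765 = 3765$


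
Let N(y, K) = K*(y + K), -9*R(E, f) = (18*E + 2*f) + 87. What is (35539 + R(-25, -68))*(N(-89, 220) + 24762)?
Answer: 17164993700/9 ≈ 1.9072e+9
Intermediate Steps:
R(E, f) = -29/3 - 2*E - 2*f/9 (R(E, f) = -((18*E + 2*f) + 87)/9 = -((2*f + 18*E) + 87)/9 = -(87 + 2*f + 18*E)/9 = -29/3 - 2*E - 2*f/9)
N(y, K) = K*(K + y)
(35539 + R(-25, -68))*(N(-89, 220) + 24762) = (35539 + (-29/3 - 2*(-25) - 2/9*(-68)))*(220*(220 - 89) + 24762) = (35539 + (-29/3 + 50 + 136/9))*(220*131 + 24762) = (35539 + 499/9)*(28820 + 24762) = (320350/9)*53582 = 17164993700/9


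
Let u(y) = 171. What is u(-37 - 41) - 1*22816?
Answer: -22645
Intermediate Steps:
u(-37 - 41) - 1*22816 = 171 - 1*22816 = 171 - 22816 = -22645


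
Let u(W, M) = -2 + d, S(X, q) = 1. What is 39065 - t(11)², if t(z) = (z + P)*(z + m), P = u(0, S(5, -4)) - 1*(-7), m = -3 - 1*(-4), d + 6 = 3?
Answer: 14729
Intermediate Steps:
d = -3 (d = -6 + 3 = -3)
u(W, M) = -5 (u(W, M) = -2 - 3 = -5)
m = 1 (m = -3 + 4 = 1)
P = 2 (P = -5 - 1*(-7) = -5 + 7 = 2)
t(z) = (1 + z)*(2 + z) (t(z) = (z + 2)*(z + 1) = (2 + z)*(1 + z) = (1 + z)*(2 + z))
39065 - t(11)² = 39065 - (2 + 11² + 3*11)² = 39065 - (2 + 121 + 33)² = 39065 - 1*156² = 39065 - 1*24336 = 39065 - 24336 = 14729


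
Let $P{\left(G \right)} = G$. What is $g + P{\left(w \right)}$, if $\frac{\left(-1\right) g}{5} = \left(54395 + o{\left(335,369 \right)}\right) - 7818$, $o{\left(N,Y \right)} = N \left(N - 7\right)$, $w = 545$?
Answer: $-781740$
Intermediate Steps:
$o{\left(N,Y \right)} = N \left(-7 + N\right)$
$g = -782285$ ($g = - 5 \left(\left(54395 + 335 \left(-7 + 335\right)\right) - 7818\right) = - 5 \left(\left(54395 + 335 \cdot 328\right) - 7818\right) = - 5 \left(\left(54395 + 109880\right) - 7818\right) = - 5 \left(164275 - 7818\right) = \left(-5\right) 156457 = -782285$)
$g + P{\left(w \right)} = -782285 + 545 = -781740$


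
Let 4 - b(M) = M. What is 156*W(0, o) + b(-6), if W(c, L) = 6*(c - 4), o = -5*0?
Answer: -3734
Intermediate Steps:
b(M) = 4 - M
o = 0
W(c, L) = -24 + 6*c (W(c, L) = 6*(-4 + c) = -24 + 6*c)
156*W(0, o) + b(-6) = 156*(-24 + 6*0) + (4 - 1*(-6)) = 156*(-24 + 0) + (4 + 6) = 156*(-24) + 10 = -3744 + 10 = -3734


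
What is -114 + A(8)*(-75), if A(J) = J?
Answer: -714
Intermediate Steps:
-114 + A(8)*(-75) = -114 + 8*(-75) = -114 - 600 = -714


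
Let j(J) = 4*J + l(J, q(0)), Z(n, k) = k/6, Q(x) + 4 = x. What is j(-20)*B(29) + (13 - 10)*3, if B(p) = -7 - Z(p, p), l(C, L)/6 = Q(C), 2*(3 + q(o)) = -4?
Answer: 7979/3 ≈ 2659.7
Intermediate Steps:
q(o) = -5 (q(o) = -3 + (1/2)*(-4) = -3 - 2 = -5)
Q(x) = -4 + x
l(C, L) = -24 + 6*C (l(C, L) = 6*(-4 + C) = -24 + 6*C)
Z(n, k) = k/6 (Z(n, k) = k*(1/6) = k/6)
B(p) = -7 - p/6
j(J) = -24 + 10*J (j(J) = 4*J + (-24 + 6*J) = -24 + 10*J)
j(-20)*B(29) + (13 - 10)*3 = (-24 + 10*(-20))*(-7 - 1/6*29) + (13 - 10)*3 = (-24 - 200)*(-7 - 29/6) + 3*3 = -224*(-71/6) + 9 = 7952/3 + 9 = 7979/3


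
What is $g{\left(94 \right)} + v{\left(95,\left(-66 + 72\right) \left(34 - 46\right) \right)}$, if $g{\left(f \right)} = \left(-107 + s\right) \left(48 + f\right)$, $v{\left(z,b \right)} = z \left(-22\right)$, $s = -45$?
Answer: $-23674$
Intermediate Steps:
$v{\left(z,b \right)} = - 22 z$
$g{\left(f \right)} = -7296 - 152 f$ ($g{\left(f \right)} = \left(-107 - 45\right) \left(48 + f\right) = - 152 \left(48 + f\right) = -7296 - 152 f$)
$g{\left(94 \right)} + v{\left(95,\left(-66 + 72\right) \left(34 - 46\right) \right)} = \left(-7296 - 14288\right) - 2090 = -21584 - 2090 = -23674$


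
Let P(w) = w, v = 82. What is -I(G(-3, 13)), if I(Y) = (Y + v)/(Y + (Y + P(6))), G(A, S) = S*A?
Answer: 43/72 ≈ 0.59722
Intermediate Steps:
G(A, S) = A*S
I(Y) = (82 + Y)/(6 + 2*Y) (I(Y) = (Y + 82)/(Y + (Y + 6)) = (82 + Y)/(Y + (6 + Y)) = (82 + Y)/(6 + 2*Y))
-I(G(-3, 13)) = -(82 - 3*13)/(2*(3 - 3*13)) = -(82 - 39)/(2*(3 - 39)) = -43/(2*(-36)) = -(-1)*43/(2*36) = -1*(-43/72) = 43/72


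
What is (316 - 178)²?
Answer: 19044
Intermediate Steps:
(316 - 178)² = 138² = 19044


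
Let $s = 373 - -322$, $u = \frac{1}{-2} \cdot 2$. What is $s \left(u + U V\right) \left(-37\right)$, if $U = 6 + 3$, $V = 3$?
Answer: $-668590$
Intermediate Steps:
$u = -1$ ($u = \left(- \frac{1}{2}\right) 2 = -1$)
$U = 9$
$s = 695$ ($s = 373 + 322 = 695$)
$s \left(u + U V\right) \left(-37\right) = 695 \left(-1 + 9 \cdot 3\right) \left(-37\right) = 695 \left(-1 + 27\right) \left(-37\right) = 695 \cdot 26 \left(-37\right) = 695 \left(-962\right) = -668590$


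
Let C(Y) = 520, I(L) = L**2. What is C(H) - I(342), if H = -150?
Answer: -116444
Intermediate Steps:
C(H) - I(342) = 520 - 1*342**2 = 520 - 1*116964 = 520 - 116964 = -116444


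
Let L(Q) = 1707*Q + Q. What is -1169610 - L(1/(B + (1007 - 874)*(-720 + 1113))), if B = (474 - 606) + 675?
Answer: -15442361257/13203 ≈ -1.1696e+6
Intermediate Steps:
B = 543 (B = -132 + 675 = 543)
L(Q) = 1708*Q
-1169610 - L(1/(B + (1007 - 874)*(-720 + 1113))) = -1169610 - 1708/(543 + (1007 - 874)*(-720 + 1113)) = -1169610 - 1708/(543 + 133*393) = -1169610 - 1708/(543 + 52269) = -1169610 - 1708/52812 = -1169610 - 1*427/13203 = -1169610 - 427/13203 = -15442361257/13203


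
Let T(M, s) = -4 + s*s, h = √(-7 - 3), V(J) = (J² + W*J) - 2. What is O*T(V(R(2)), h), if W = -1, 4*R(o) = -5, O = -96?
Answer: 1344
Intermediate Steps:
R(o) = -5/4 (R(o) = (¼)*(-5) = -5/4)
V(J) = -2 + J² - J (V(J) = (J² - J) - 2 = -2 + J² - J)
h = I*√10 (h = √(-10) = I*√10 ≈ 3.1623*I)
T(M, s) = -4 + s²
O*T(V(R(2)), h) = -96*(-4 + (I*√10)²) = -96*(-4 - 10) = -96*(-14) = 1344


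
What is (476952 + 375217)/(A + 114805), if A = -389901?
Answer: -852169/275096 ≈ -3.0977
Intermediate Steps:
(476952 + 375217)/(A + 114805) = (476952 + 375217)/(-389901 + 114805) = 852169/(-275096) = 852169*(-1/275096) = -852169/275096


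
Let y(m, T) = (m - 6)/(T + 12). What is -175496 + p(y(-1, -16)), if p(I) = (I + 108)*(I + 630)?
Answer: -1698583/16 ≈ -1.0616e+5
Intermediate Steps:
y(m, T) = (-6 + m)/(12 + T)
p(I) = (108 + I)*(630 + I)
-175496 + p(y(-1, -16)) = -175496 + (68040 + ((-6 - 1)/(12 - 16))**2 + 738*((-6 - 1)/(12 - 16))) = -175496 + (68040 + (-7/(-4))**2 + 738*(-7/(-4))) = -175496 + (68040 + (-1/4*(-7))**2 + 738*(-1/4*(-7))) = -175496 + (68040 + (7/4)**2 + 738*(7/4)) = -175496 + (68040 + 49/16 + 2583/2) = -175496 + 1109353/16 = -1698583/16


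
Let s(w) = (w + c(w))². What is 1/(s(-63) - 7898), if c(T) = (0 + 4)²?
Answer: -1/5689 ≈ -0.00017578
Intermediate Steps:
c(T) = 16 (c(T) = 4² = 16)
s(w) = (16 + w)² (s(w) = (w + 16)² = (16 + w)²)
1/(s(-63) - 7898) = 1/((16 - 63)² - 7898) = 1/((-47)² - 7898) = 1/(2209 - 7898) = 1/(-5689) = -1/5689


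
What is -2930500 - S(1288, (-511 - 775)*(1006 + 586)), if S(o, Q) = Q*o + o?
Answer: 2634006068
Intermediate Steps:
S(o, Q) = o + Q*o
-2930500 - S(1288, (-511 - 775)*(1006 + 586)) = -2930500 - 1288*(1 + (-511 - 775)*(1006 + 586)) = -2930500 - 1288*(1 - 1286*1592) = -2930500 - 1288*(1 - 2047312) = -2930500 - 1288*(-2047311) = -2930500 - 1*(-2636936568) = -2930500 + 2636936568 = 2634006068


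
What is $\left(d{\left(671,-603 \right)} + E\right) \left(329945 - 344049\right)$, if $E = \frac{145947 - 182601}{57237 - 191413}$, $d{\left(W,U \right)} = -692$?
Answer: $\frac{81814781147}{8386} \approx 9.7561 \cdot 10^{6}$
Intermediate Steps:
$E = \frac{18327}{67088}$ ($E = - \frac{36654}{-134176} = \left(-36654\right) \left(- \frac{1}{134176}\right) = \frac{18327}{67088} \approx 0.27318$)
$\left(d{\left(671,-603 \right)} + E\right) \left(329945 - 344049\right) = \left(-692 + \frac{18327}{67088}\right) \left(329945 - 344049\right) = \left(- \frac{46406569}{67088}\right) \left(-14104\right) = \frac{81814781147}{8386}$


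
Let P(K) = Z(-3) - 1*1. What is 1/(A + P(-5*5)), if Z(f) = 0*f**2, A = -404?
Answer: -1/405 ≈ -0.0024691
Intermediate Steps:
Z(f) = 0
P(K) = -1 (P(K) = 0 - 1*1 = 0 - 1 = -1)
1/(A + P(-5*5)) = 1/(-404 - 1) = 1/(-405) = -1/405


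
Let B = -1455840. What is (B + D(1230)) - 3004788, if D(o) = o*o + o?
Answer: -2946498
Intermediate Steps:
D(o) = o + o² (D(o) = o² + o = o + o²)
(B + D(1230)) - 3004788 = (-1455840 + 1230*(1 + 1230)) - 3004788 = (-1455840 + 1230*1231) - 3004788 = (-1455840 + 1514130) - 3004788 = 58290 - 3004788 = -2946498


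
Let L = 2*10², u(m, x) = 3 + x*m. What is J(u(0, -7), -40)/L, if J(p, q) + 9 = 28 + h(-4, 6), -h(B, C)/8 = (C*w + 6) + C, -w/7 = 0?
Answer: -77/200 ≈ -0.38500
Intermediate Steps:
w = 0 (w = -7*0 = 0)
u(m, x) = 3 + m*x
h(B, C) = -48 - 8*C (h(B, C) = -8*((C*0 + 6) + C) = -8*((0 + 6) + C) = -8*(6 + C) = -48 - 8*C)
L = 200 (L = 2*100 = 200)
J(p, q) = -77 (J(p, q) = -9 + (28 + (-48 - 8*6)) = -9 + (28 + (-48 - 48)) = -9 + (28 - 96) = -9 - 68 = -77)
J(u(0, -7), -40)/L = -77/200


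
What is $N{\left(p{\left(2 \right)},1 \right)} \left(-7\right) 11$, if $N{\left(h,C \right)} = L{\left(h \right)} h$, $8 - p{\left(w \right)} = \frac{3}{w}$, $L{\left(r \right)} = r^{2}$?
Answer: $- \frac{169169}{8} \approx -21146.0$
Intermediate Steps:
$p{\left(w \right)} = 8 - \frac{3}{w}$
$N{\left(h,C \right)} = h^{3}$ ($N{\left(h,C \right)} = h^{2} h = h^{3}$)
$N{\left(p{\left(2 \right)},1 \right)} \left(-7\right) 11 = \left(8 - \frac{3}{2}\right)^{3} \left(-7\right) 11 = \left(\frac{13}{2}\right)^{3} \left(-7\right) 11 = \frac{2197}{8} \left(-7\right) 11 = \left(- \frac{15379}{8}\right) 11 = - \frac{169169}{8}$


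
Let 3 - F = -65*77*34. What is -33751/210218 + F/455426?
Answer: 5100586197/23934685717 ≈ 0.21310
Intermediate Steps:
F = 170173 (F = 3 - (-65*77)*34 = 3 - (-5005)*34 = 3 - 1*(-170170) = 3 + 170170 = 170173)
-33751/210218 + F/455426 = -33751/210218 + 170173/455426 = 5100586197/23934685717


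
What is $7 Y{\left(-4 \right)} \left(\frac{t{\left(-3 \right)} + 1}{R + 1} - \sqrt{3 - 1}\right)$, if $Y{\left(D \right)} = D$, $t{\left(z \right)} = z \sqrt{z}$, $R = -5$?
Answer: $7 + 28 \sqrt{2} - 21 i \sqrt{3} \approx 46.598 - 36.373 i$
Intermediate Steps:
$t{\left(z \right)} = z^{\frac{3}{2}}$
$7 Y{\left(-4 \right)} \left(\frac{t{\left(-3 \right)} + 1}{R + 1} - \sqrt{3 - 1}\right) = 7 \left(-4\right) \left(\frac{\left(-3\right)^{\frac{3}{2}} + 1}{-5 + 1} - \sqrt{3 - 1}\right) = - 28 \left(\frac{- 3 i \sqrt{3} + 1}{-4} - \sqrt{2}\right) = - 28 \left(\left(1 - 3 i \sqrt{3}\right) \left(- \frac{1}{4}\right) - \sqrt{2}\right) = - 28 \left(\left(- \frac{1}{4} + \frac{3 i \sqrt{3}}{4}\right) - \sqrt{2}\right) = - 28 \left(- \frac{1}{4} - \sqrt{2} + \frac{3 i \sqrt{3}}{4}\right) = 7 + 28 \sqrt{2} - 21 i \sqrt{3}$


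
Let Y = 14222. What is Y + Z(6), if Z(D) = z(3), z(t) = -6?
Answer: 14216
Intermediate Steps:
Z(D) = -6
Y + Z(6) = 14222 - 6 = 14216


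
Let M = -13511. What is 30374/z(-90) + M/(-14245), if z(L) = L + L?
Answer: -8604913/51282 ≈ -167.80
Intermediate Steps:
z(L) = 2*L
30374/z(-90) + M/(-14245) = 30374/((2*(-90))) - 13511/(-14245) = 30374/(-180) - 13511*(-1/14245) = 30374*(-1/180) + 13511/14245 = -15187/90 + 13511/14245 = -8604913/51282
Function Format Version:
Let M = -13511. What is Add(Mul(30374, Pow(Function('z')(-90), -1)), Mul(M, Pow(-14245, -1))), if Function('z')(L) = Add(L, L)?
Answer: Rational(-8604913, 51282) ≈ -167.80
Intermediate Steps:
Function('z')(L) = Mul(2, L)
Add(Mul(30374, Pow(Function('z')(-90), -1)), Mul(M, Pow(-14245, -1))) = Add(Mul(30374, Pow(Mul(2, -90), -1)), Mul(-13511, Pow(-14245, -1))) = Add(Mul(30374, Pow(-180, -1)), Mul(-13511, Rational(-1, 14245))) = Add(Mul(30374, Rational(-1, 180)), Rational(13511, 14245)) = Add(Rational(-15187, 90), Rational(13511, 14245)) = Rational(-8604913, 51282)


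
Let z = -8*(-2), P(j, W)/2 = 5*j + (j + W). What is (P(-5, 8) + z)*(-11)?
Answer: 308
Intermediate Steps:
P(j, W) = 2*W + 12*j (P(j, W) = 2*(5*j + (j + W)) = 2*(5*j + (W + j)) = 2*(W + 6*j) = 2*W + 12*j)
z = 16
(P(-5, 8) + z)*(-11) = ((2*8 + 12*(-5)) + 16)*(-11) = ((16 - 60) + 16)*(-11) = (-44 + 16)*(-11) = -28*(-11) = 308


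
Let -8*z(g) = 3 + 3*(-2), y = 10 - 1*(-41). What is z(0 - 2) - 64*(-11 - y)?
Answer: 31747/8 ≈ 3968.4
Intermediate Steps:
y = 51 (y = 10 + 41 = 51)
z(g) = 3/8 (z(g) = -(3 + 3*(-2))/8 = -(3 - 6)/8 = -⅛*(-3) = 3/8)
z(0 - 2) - 64*(-11 - y) = 3/8 - 64*(-11 - 1*51) = 3/8 - 64*(-11 - 51) = 3/8 - 64*(-62) = 3/8 + 3968 = 31747/8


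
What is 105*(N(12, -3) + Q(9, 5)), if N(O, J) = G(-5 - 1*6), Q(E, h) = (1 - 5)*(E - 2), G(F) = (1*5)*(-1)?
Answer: -3465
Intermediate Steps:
G(F) = -5 (G(F) = 5*(-1) = -5)
Q(E, h) = 8 - 4*E (Q(E, h) = -4*(-2 + E) = 8 - 4*E)
N(O, J) = -5
105*(N(12, -3) + Q(9, 5)) = 105*(-5 + (8 - 4*9)) = 105*(-5 + (8 - 36)) = 105*(-5 - 28) = 105*(-33) = -3465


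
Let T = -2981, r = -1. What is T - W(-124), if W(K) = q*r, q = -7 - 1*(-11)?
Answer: -2977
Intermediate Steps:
q = 4 (q = -7 + 11 = 4)
W(K) = -4 (W(K) = 4*(-1) = -4)
T - W(-124) = -2981 - 1*(-4) = -2981 + 4 = -2977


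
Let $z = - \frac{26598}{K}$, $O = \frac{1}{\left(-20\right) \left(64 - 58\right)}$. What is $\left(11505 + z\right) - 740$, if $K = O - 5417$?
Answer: $\frac{7000883125}{650041} \approx 10770.0$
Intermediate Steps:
$O = - \frac{1}{120}$ ($O = \frac{1}{\left(-20\right) 6} = \frac{1}{-120} = - \frac{1}{120} \approx -0.0083333$)
$K = - \frac{650041}{120}$ ($K = - \frac{1}{120} - 5417 = - \frac{650041}{120} \approx -5417.0$)
$z = \frac{3191760}{650041}$ ($z = - \frac{26598}{- \frac{650041}{120}} = \left(-26598\right) \left(- \frac{120}{650041}\right) = \frac{3191760}{650041} \approx 4.9101$)
$\left(11505 + z\right) - 740 = \left(11505 + \frac{3191760}{650041}\right) - 740 = \frac{7481913465}{650041} - 740 = \frac{7000883125}{650041}$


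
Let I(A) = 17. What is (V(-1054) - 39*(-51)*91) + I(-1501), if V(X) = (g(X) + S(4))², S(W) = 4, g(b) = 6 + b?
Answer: 1270952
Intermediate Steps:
V(X) = (10 + X)² (V(X) = ((6 + X) + 4)² = (10 + X)²)
(V(-1054) - 39*(-51)*91) + I(-1501) = ((10 - 1054)² - 39*(-51)*91) + 17 = ((-1044)² + 1989*91) + 17 = (1089936 + 180999) + 17 = 1270935 + 17 = 1270952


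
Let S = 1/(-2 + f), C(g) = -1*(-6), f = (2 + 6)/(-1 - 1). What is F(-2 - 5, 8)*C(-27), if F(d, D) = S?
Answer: -1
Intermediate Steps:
f = -4 (f = 8/(-2) = 8*(-½) = -4)
C(g) = 6
S = -⅙ (S = 1/(-2 - 4) = 1/(-6) = -⅙ ≈ -0.16667)
F(d, D) = -⅙
F(-2 - 5, 8)*C(-27) = -⅙*6 = -1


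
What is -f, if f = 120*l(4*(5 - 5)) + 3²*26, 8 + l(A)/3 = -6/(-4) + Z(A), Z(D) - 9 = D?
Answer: -1134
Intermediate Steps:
Z(D) = 9 + D
l(A) = 15/2 + 3*A (l(A) = -24 + 3*(-6/(-4) + (9 + A)) = -24 + 3*(-6*(-¼) + (9 + A)) = -24 + 3*(3/2 + (9 + A)) = -24 + 3*(21/2 + A) = -24 + (63/2 + 3*A) = 15/2 + 3*A)
f = 1134 (f = 120*(15/2 + 3*(4*(5 - 5))) + 3²*26 = 120*(15/2 + 3*(4*0)) + 9*26 = 120*(15/2 + 3*0) + 234 = 120*(15/2 + 0) + 234 = 120*(15/2) + 234 = 900 + 234 = 1134)
-f = -1*1134 = -1134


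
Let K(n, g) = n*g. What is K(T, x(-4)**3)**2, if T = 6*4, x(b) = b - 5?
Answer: 306110016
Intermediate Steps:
x(b) = -5 + b
T = 24
K(n, g) = g*n
K(T, x(-4)**3)**2 = ((-5 - 4)**3*24)**2 = ((-9)**3*24)**2 = (-729*24)**2 = (-17496)**2 = 306110016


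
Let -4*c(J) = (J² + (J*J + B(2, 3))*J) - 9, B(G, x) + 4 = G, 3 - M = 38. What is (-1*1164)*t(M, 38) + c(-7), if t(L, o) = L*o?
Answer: 6192769/4 ≈ 1.5482e+6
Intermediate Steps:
M = -35 (M = 3 - 1*38 = 3 - 38 = -35)
B(G, x) = -4 + G
c(J) = 9/4 - J²/4 - J*(-2 + J²)/4 (c(J) = -((J² + (J*J + (-4 + 2))*J) - 9)/4 = -((J² + (J² - 2)*J) - 9)/4 = -((J² + (-2 + J²)*J) - 9)/4 = -((J² + J*(-2 + J²)) - 9)/4 = -(-9 + J² + J*(-2 + J²))/4 = 9/4 - J²/4 - J*(-2 + J²)/4)
(-1*1164)*t(M, 38) + c(-7) = (-1*1164)*(-35*38) + (9/4 + (½)*(-7) - ¼*(-7)² - ¼*(-7)³) = -1164*(-1330) + (9/4 - 7/2 - ¼*49 - ¼*(-343)) = 1548120 + (9/4 - 7/2 - 49/4 + 343/4) = 1548120 + 289/4 = 6192769/4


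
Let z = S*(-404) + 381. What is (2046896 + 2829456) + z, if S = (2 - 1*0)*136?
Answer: 4766845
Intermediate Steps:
S = 272 (S = (2 + 0)*136 = 2*136 = 272)
z = -109507 (z = 272*(-404) + 381 = -109888 + 381 = -109507)
(2046896 + 2829456) + z = (2046896 + 2829456) - 109507 = 4876352 - 109507 = 4766845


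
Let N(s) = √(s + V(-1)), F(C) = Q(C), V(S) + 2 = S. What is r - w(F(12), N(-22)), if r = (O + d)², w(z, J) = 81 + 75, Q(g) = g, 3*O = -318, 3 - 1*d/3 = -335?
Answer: 824308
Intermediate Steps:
d = 1014 (d = 9 - 3*(-335) = 9 + 1005 = 1014)
V(S) = -2 + S
O = -106 (O = (⅓)*(-318) = -106)
F(C) = C
N(s) = √(-3 + s) (N(s) = √(s + (-2 - 1)) = √(s - 3) = √(-3 + s))
w(z, J) = 156
r = 824464 (r = (-106 + 1014)² = 908² = 824464)
r - w(F(12), N(-22)) = 824464 - 1*156 = 824464 - 156 = 824308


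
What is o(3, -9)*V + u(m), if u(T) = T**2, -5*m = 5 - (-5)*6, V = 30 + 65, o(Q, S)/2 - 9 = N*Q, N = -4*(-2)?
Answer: 6319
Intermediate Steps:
N = 8
o(Q, S) = 18 + 16*Q (o(Q, S) = 18 + 2*(8*Q) = 18 + 16*Q)
V = 95
m = -7 (m = -(5 - (-5)*6)/5 = -(5 - 1*(-30))/5 = -(5 + 30)/5 = -1/5*35 = -7)
o(3, -9)*V + u(m) = (18 + 16*3)*95 + (-7)**2 = (18 + 48)*95 + 49 = 66*95 + 49 = 6270 + 49 = 6319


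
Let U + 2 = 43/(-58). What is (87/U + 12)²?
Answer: 1094116/2809 ≈ 389.50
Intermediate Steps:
U = -159/58 (U = -2 + 43/(-58) = -2 + 43*(-1/58) = -2 - 43/58 = -159/58 ≈ -2.7414)
(87/U + 12)² = (87/(-159/58) + 12)² = (87*(-58/159) + 12)² = (-1682/53 + 12)² = (-1046/53)² = 1094116/2809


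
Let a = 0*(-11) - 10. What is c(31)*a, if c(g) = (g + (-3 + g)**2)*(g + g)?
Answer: -505300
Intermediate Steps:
c(g) = 2*g*(g + (-3 + g)**2) (c(g) = (g + (-3 + g)**2)*(2*g) = 2*g*(g + (-3 + g)**2))
a = -10 (a = 0 - 10 = -10)
c(31)*a = (2*31*(31 + (-3 + 31)**2))*(-10) = (2*31*(31 + 28**2))*(-10) = (2*31*(31 + 784))*(-10) = (2*31*815)*(-10) = 50530*(-10) = -505300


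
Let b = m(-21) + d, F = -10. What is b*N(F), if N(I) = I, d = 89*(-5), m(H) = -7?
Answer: 4520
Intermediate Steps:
d = -445
b = -452 (b = -7 - 445 = -452)
b*N(F) = -452*(-10) = 4520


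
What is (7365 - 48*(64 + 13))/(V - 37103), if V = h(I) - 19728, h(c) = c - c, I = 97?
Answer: -3669/56831 ≈ -0.064560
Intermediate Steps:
h(c) = 0
V = -19728 (V = 0 - 19728 = -19728)
(7365 - 48*(64 + 13))/(V - 37103) = (7365 - 48*(64 + 13))/(-19728 - 37103) = (7365 - 48*77)/(-56831) = (7365 - 3696)*(-1/56831) = 3669*(-1/56831) = -3669/56831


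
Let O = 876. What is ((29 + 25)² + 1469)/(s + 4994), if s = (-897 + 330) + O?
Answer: 4385/5303 ≈ 0.82689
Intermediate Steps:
s = 309 (s = (-897 + 330) + 876 = -567 + 876 = 309)
((29 + 25)² + 1469)/(s + 4994) = ((29 + 25)² + 1469)/(309 + 4994) = (54² + 1469)/5303 = (2916 + 1469)*(1/5303) = 4385*(1/5303) = 4385/5303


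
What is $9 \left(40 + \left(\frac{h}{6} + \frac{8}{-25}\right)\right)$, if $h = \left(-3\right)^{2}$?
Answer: $\frac{18531}{50} \approx 370.62$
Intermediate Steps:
$h = 9$
$9 \left(40 + \left(\frac{h}{6} + \frac{8}{-25}\right)\right) = 9 \left(40 + \left(\frac{9}{6} + \frac{8}{-25}\right)\right) = 9 \left(40 + \left(9 \cdot \frac{1}{6} + 8 \left(- \frac{1}{25}\right)\right)\right) = 9 \left(40 + \left(\frac{3}{2} - \frac{8}{25}\right)\right) = 9 \left(40 + \frac{59}{50}\right) = 9 \cdot \frac{2059}{50} = \frac{18531}{50}$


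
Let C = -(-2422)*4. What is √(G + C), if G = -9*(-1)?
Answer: √9697 ≈ 98.473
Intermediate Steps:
C = 9688 (C = -346*(-28) = 9688)
G = 9
√(G + C) = √(9 + 9688) = √9697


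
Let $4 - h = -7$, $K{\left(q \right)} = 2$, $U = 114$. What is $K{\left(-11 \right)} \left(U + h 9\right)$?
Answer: $426$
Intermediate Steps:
$h = 11$ ($h = 4 - -7 = 4 + 7 = 11$)
$K{\left(-11 \right)} \left(U + h 9\right) = 2 \left(114 + 11 \cdot 9\right) = 2 \left(114 + 99\right) = 2 \cdot 213 = 426$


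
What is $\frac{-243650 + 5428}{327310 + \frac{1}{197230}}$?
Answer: $- \frac{46984525060}{64555351301} \approx -0.72782$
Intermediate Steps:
$\frac{-243650 + 5428}{327310 + \frac{1}{197230}} = - \frac{238222}{327310 + \frac{1}{197230}} = - \frac{238222}{\frac{64555351301}{197230}} = \left(-238222\right) \frac{197230}{64555351301} = - \frac{46984525060}{64555351301}$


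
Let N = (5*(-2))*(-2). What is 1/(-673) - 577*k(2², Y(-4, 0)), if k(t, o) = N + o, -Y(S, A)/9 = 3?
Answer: 2718246/673 ≈ 4039.0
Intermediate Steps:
N = 20 (N = -10*(-2) = 20)
Y(S, A) = -27 (Y(S, A) = -9*3 = -27)
k(t, o) = 20 + o
1/(-673) - 577*k(2², Y(-4, 0)) = 1/(-673) - 577*(20 - 27) = -1/673 - 577*(-7) = -1/673 + 4039 = 2718246/673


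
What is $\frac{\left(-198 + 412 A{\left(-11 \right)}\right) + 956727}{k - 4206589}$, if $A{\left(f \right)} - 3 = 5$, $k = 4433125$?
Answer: $\frac{959825}{226536} \approx 4.237$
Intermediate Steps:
$A{\left(f \right)} = 8$ ($A{\left(f \right)} = 3 + 5 = 8$)
$\frac{\left(-198 + 412 A{\left(-11 \right)}\right) + 956727}{k - 4206589} = \frac{\left(-198 + 412 \cdot 8\right) + 956727}{4433125 - 4206589} = \frac{\left(-198 + 3296\right) + 956727}{226536} = \left(3098 + 956727\right) \frac{1}{226536} = 959825 \cdot \frac{1}{226536} = \frac{959825}{226536}$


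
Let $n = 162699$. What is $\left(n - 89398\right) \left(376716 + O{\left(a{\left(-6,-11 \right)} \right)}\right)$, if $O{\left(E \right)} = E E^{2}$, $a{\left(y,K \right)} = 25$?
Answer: $28758987641$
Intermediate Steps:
$O{\left(E \right)} = E^{3}$
$\left(n - 89398\right) \left(376716 + O{\left(a{\left(-6,-11 \right)} \right)}\right) = \left(162699 - 89398\right) \left(376716 + 25^{3}\right) = 73301 \left(376716 + 15625\right) = 73301 \cdot 392341 = 28758987641$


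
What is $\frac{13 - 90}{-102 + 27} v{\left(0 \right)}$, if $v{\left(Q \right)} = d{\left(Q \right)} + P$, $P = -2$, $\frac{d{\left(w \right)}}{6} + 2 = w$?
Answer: $- \frac{1078}{75} \approx -14.373$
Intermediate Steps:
$d{\left(w \right)} = -12 + 6 w$
$v{\left(Q \right)} = -14 + 6 Q$ ($v{\left(Q \right)} = \left(-12 + 6 Q\right) - 2 = -14 + 6 Q$)
$\frac{13 - 90}{-102 + 27} v{\left(0 \right)} = \frac{13 - 90}{-102 + 27} \left(-14 + 6 \cdot 0\right) = - \frac{77}{-75} \left(-14 + 0\right) = \left(-77\right) \left(- \frac{1}{75}\right) \left(-14\right) = \frac{77}{75} \left(-14\right) = - \frac{1078}{75}$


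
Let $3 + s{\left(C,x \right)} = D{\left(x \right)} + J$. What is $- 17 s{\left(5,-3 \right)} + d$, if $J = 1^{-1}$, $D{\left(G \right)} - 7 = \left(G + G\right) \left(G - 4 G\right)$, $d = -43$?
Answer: $790$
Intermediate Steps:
$D{\left(G \right)} = 7 - 6 G^{2}$ ($D{\left(G \right)} = 7 + \left(G + G\right) \left(G - 4 G\right) = 7 + 2 G \left(- 3 G\right) = 7 - 6 G^{2}$)
$J = 1$
$s{\left(C,x \right)} = 5 - 6 x^{2}$ ($s{\left(C,x \right)} = -3 + \left(\left(7 - 6 x^{2}\right) + 1\right) = -3 - \left(-8 + 6 x^{2}\right) = 5 - 6 x^{2}$)
$- 17 s{\left(5,-3 \right)} + d = - 17 \left(5 - 6 \left(-3\right)^{2}\right) - 43 = - 17 \left(5 - 54\right) - 43 = \left(-17\right) \left(-49\right) - 43 = 833 - 43 = 790$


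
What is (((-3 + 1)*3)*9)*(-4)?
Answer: 216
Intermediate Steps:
(((-3 + 1)*3)*9)*(-4) = (-2*3*9)*(-4) = -6*9*(-4) = -54*(-4) = 216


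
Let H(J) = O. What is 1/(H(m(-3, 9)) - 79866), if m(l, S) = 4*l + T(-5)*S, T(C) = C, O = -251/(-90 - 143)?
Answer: -233/18608527 ≈ -1.2521e-5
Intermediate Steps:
O = 251/233 (O = -251/(-233) = -251*(-1/233) = 251/233 ≈ 1.0773)
m(l, S) = -5*S + 4*l (m(l, S) = 4*l - 5*S = -5*S + 4*l)
H(J) = 251/233
1/(H(m(-3, 9)) - 79866) = 1/(251/233 - 79866) = 1/(-18608527/233) = -233/18608527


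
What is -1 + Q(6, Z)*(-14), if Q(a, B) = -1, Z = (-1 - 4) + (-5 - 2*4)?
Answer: 13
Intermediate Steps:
Z = -18 (Z = -5 + (-5 - 8) = -5 - 13 = -18)
-1 + Q(6, Z)*(-14) = -1 - 1*(-14) = -1 + 14 = 13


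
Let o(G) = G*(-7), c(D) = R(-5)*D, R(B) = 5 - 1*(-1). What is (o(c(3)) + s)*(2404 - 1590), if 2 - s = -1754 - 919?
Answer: 2074886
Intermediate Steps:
R(B) = 6 (R(B) = 5 + 1 = 6)
c(D) = 6*D
s = 2675 (s = 2 - (-1754 - 919) = 2 - 1*(-2673) = 2 + 2673 = 2675)
o(G) = -7*G
(o(c(3)) + s)*(2404 - 1590) = (-42*3 + 2675)*(2404 - 1590) = (-7*18 + 2675)*814 = (-126 + 2675)*814 = 2549*814 = 2074886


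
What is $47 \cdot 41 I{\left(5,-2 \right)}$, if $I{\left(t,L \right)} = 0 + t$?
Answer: $9635$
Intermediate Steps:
$I{\left(t,L \right)} = t$
$47 \cdot 41 I{\left(5,-2 \right)} = 47 \cdot 41 \cdot 5 = 1927 \cdot 5 = 9635$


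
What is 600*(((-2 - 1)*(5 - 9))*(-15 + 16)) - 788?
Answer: 6412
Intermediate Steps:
600*(((-2 - 1)*(5 - 9))*(-15 + 16)) - 788 = 600*(-3*(-4)*1) - 788 = 600*(12*1) - 788 = 600*12 - 788 = 7200 - 788 = 6412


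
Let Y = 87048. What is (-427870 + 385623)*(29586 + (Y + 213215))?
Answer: -13935130703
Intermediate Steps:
(-427870 + 385623)*(29586 + (Y + 213215)) = (-427870 + 385623)*(29586 + (87048 + 213215)) = -42247*(29586 + 300263) = -42247*329849 = -13935130703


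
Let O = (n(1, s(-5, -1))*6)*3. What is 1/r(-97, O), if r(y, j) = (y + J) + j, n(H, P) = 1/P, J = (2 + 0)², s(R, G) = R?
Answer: -5/483 ≈ -0.010352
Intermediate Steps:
J = 4 (J = 2² = 4)
O = -18/5 (O = (6/(-5))*3 = -⅕*6*3 = -6/5*3 = -18/5 ≈ -3.6000)
r(y, j) = 4 + j + y (r(y, j) = (y + 4) + j = (4 + y) + j = 4 + j + y)
1/r(-97, O) = 1/(4 - 18/5 - 97) = 1/(-483/5) = -5/483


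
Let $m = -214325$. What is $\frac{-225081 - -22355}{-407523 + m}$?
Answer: $\frac{101363}{310924} \approx 0.32601$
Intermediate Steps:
$\frac{-225081 - -22355}{-407523 + m} = \frac{-225081 - -22355}{-407523 - 214325} = \frac{-225081 + \left(-81517 + 103872\right)}{-621848} = \left(-225081 + 22355\right) \left(- \frac{1}{621848}\right) = \left(-202726\right) \left(- \frac{1}{621848}\right) = \frac{101363}{310924}$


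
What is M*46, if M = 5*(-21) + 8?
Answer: -4462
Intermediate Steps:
M = -97 (M = -105 + 8 = -97)
M*46 = -97*46 = -4462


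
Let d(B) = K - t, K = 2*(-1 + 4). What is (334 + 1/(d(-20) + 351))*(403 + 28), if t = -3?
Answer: 51823871/360 ≈ 1.4396e+5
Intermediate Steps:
K = 6 (K = 2*3 = 6)
d(B) = 9 (d(B) = 6 - 1*(-3) = 6 + 3 = 9)
(334 + 1/(d(-20) + 351))*(403 + 28) = (334 + 1/(9 + 351))*(403 + 28) = (334 + 1/360)*431 = (120241/360)*431 = 51823871/360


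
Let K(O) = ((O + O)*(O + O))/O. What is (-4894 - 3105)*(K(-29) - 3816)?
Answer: 31452068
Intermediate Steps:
K(O) = 4*O (K(O) = ((2*O)*(2*O))/O = (4*O²)/O = 4*O)
(-4894 - 3105)*(K(-29) - 3816) = (-4894 - 3105)*(4*(-29) - 3816) = -7999*(-116 - 3816) = -7999*(-3932) = 31452068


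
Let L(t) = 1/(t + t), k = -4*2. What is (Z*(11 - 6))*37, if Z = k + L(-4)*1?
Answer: -12025/8 ≈ -1503.1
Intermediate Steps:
k = -8
L(t) = 1/(2*t)
Z = -65/8 (Z = -8 + ((½)/(-4))*1 = -8 + ((½)*(-¼))*1 = -8 - ⅛*1 = -8 - ⅛ = -65/8 ≈ -8.1250)
(Z*(11 - 6))*37 = -65*(11 - 6)/8*37 = -65/8*5*37 = -325/8*37 = -12025/8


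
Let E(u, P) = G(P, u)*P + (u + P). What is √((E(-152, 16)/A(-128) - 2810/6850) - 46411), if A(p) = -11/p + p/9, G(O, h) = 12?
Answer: 6*I*√6417649458804570/2231045 ≈ 215.44*I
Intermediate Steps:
A(p) = -11/p + p/9 (A(p) = -11/p + p*(⅑) = -11/p + p/9)
E(u, P) = u + 13*P (E(u, P) = 12*P + (u + P) = 12*P + (P + u) = u + 13*P)
√((E(-152, 16)/A(-128) - 2810/6850) - 46411) = √(((-152 + 13*16)/(-11/(-128) + (⅑)*(-128)) - 2810/6850) - 46411) = √(((-152 + 208)/(-11*(-1/128) - 128/9) - 2810*1/6850) - 46411) = √((56/(11/128 - 128/9) - 281/685) - 46411) = √((56/(-16285/1152) - 281/685) - 46411) = √((56*(-1152/16285) - 281/685) - 46411) = √((-64512/16285 - 281/685) - 46411) = √(-9753361/2231045 - 46411) = √(-103554782856/2231045) = 6*I*√6417649458804570/2231045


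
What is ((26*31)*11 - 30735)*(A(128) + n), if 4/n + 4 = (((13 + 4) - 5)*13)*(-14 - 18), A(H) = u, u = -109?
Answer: 2977289398/1249 ≈ 2.3837e+6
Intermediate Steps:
A(H) = -109
n = -1/1249 (n = 4/(-4 + (((13 + 4) - 5)*13)*(-14 - 18)) = 4/(-4 + ((17 - 5)*13)*(-32)) = 4/(-4 + (12*13)*(-32)) = 4/(-4 + 156*(-32)) = 4/(-4 - 4992) = 4/(-4996) = 4*(-1/4996) = -1/1249 ≈ -0.00080064)
((26*31)*11 - 30735)*(A(128) + n) = ((26*31)*11 - 30735)*(-109 - 1/1249) = (806*11 - 30735)*(-136142/1249) = (8866 - 30735)*(-136142/1249) = -21869*(-136142/1249) = 2977289398/1249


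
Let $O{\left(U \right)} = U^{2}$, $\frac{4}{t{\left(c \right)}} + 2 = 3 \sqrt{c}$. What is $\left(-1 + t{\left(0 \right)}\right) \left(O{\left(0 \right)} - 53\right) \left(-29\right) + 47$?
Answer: $-4564$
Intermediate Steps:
$t{\left(c \right)} = \frac{4}{-2 + 3 \sqrt{c}}$
$\left(-1 + t{\left(0 \right)}\right) \left(O{\left(0 \right)} - 53\right) \left(-29\right) + 47 = \left(-1 + \frac{4}{-2 + 3 \sqrt{0}}\right) \left(0^{2} - 53\right) \left(-29\right) + 47 = \left(-1 + \frac{4}{-2 + 3 \cdot 0}\right) \left(0 - 53\right) \left(-29\right) + 47 = \left(-1 + \frac{4}{-2 + 0}\right) \left(-53\right) \left(-29\right) + 47 = \left(-1 + \frac{4}{-2}\right) \left(-53\right) \left(-29\right) + 47 = \left(-1 + 4 \left(- \frac{1}{2}\right)\right) \left(-53\right) \left(-29\right) + 47 = \left(-1 - 2\right) \left(-53\right) \left(-29\right) + 47 = \left(-3\right) \left(-53\right) \left(-29\right) + 47 = 159 \left(-29\right) + 47 = -4611 + 47 = -4564$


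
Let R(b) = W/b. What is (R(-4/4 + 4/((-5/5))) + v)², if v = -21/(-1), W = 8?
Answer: 9409/25 ≈ 376.36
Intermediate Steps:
v = 21 (v = -21*(-1) = 21)
R(b) = 8/b
(R(-4/4 + 4/((-5/5))) + v)² = (8/(-4/4 + 4/((-5/5))) + 21)² = (8/(-4*¼ + 4/((-5*⅕))) + 21)² = (8/(-1 + 4/(-1)) + 21)² = (8/(-1 + 4*(-1)) + 21)² = (8/(-1 - 4) + 21)² = (8/(-5) + 21)² = (8*(-⅕) + 21)² = (-8/5 + 21)² = (97/5)² = 9409/25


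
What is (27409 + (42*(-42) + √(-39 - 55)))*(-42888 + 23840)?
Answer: -488485960 - 19048*I*√94 ≈ -4.8849e+8 - 1.8468e+5*I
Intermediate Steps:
(27409 + (42*(-42) + √(-39 - 55)))*(-42888 + 23840) = (27409 + (-1764 + √(-94)))*(-19048) = (27409 + (-1764 + I*√94))*(-19048) = (25645 + I*√94)*(-19048) = -488485960 - 19048*I*√94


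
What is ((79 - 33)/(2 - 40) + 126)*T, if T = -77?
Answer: -182567/19 ≈ -9608.8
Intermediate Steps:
((79 - 33)/(2 - 40) + 126)*T = ((79 - 33)/(2 - 40) + 126)*(-77) = (46/(-38) + 126)*(-77) = (46*(-1/38) + 126)*(-77) = (-23/19 + 126)*(-77) = (2371/19)*(-77) = -182567/19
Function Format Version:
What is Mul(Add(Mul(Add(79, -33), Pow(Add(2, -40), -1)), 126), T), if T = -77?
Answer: Rational(-182567, 19) ≈ -9608.8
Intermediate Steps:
Mul(Add(Mul(Add(79, -33), Pow(Add(2, -40), -1)), 126), T) = Mul(Add(Mul(Add(79, -33), Pow(Add(2, -40), -1)), 126), -77) = Mul(Add(Mul(46, Pow(-38, -1)), 126), -77) = Mul(Add(Mul(46, Rational(-1, 38)), 126), -77) = Mul(Add(Rational(-23, 19), 126), -77) = Mul(Rational(2371, 19), -77) = Rational(-182567, 19)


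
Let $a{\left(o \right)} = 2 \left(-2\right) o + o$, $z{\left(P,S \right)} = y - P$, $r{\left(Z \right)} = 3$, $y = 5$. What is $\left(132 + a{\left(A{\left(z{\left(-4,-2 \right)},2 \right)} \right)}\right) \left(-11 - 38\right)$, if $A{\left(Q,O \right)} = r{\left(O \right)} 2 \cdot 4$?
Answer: $-2940$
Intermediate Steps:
$z{\left(P,S \right)} = 5 - P$
$A{\left(Q,O \right)} = 24$ ($A{\left(Q,O \right)} = 3 \cdot 2 \cdot 4 = 6 \cdot 4 = 24$)
$a{\left(o \right)} = - 3 o$ ($a{\left(o \right)} = - 4 o + o = - 3 o$)
$\left(132 + a{\left(A{\left(z{\left(-4,-2 \right)},2 \right)} \right)}\right) \left(-11 - 38\right) = \left(132 - 72\right) \left(-11 - 38\right) = 60 \left(-49\right) = -2940$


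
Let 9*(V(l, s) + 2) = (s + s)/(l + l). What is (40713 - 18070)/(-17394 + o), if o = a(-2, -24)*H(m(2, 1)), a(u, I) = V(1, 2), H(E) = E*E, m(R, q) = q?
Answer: -203787/156562 ≈ -1.3016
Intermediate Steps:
V(l, s) = -2 + s/(9*l) (V(l, s) = -2 + ((s + s)/(l + l))/9 = -2 + ((2*s)/((2*l)))/9 = -2 + ((2*s)*(1/(2*l)))/9 = -2 + (s/l)/9 = -2 + s/(9*l))
H(E) = E²
a(u, I) = -16/9 (a(u, I) = -2 + (⅑)*2/1 = -2 + (⅑)*2*1 = -2 + 2/9 = -16/9)
o = -16/9 (o = -16/9*1² = -16/9*1 = -16/9 ≈ -1.7778)
(40713 - 18070)/(-17394 + o) = (40713 - 18070)/(-17394 - 16/9) = 22643/(-156562/9) = 22643*(-9/156562) = -203787/156562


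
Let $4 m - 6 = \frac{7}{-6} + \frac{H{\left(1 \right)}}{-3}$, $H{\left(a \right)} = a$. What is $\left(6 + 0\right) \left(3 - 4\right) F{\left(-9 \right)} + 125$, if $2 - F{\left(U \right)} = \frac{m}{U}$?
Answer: $\frac{449}{4} \approx 112.25$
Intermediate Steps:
$m = \frac{9}{8}$ ($m = \frac{3}{2} + \frac{\frac{7}{-6} + 1 \frac{1}{-3}}{4} = \frac{3}{2} + \frac{7 \left(- \frac{1}{6}\right) + 1 \left(- \frac{1}{3}\right)}{4} = \frac{3}{2} + \frac{- \frac{7}{6} - \frac{1}{3}}{4} = \frac{3}{2} + \frac{1}{4} \left(- \frac{3}{2}\right) = \frac{3}{2} - \frac{3}{8} = \frac{9}{8} \approx 1.125$)
$F{\left(U \right)} = 2 - \frac{9}{8 U}$
$\left(6 + 0\right) \left(3 - 4\right) F{\left(-9 \right)} + 125 = \left(6 + 0\right) \left(3 - 4\right) \left(2 - \frac{9}{8 \left(-9\right)}\right) + 125 = 6 \left(3 - 4\right) \left(2 - - \frac{1}{8}\right) + 125 = 6 \left(-1\right) \left(2 + \frac{1}{8}\right) + 125 = \left(-6\right) \frac{17}{8} + 125 = - \frac{51}{4} + 125 = \frac{449}{4}$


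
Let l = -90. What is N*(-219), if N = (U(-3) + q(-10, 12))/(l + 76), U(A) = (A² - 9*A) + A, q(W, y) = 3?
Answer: 3942/7 ≈ 563.14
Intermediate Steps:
U(A) = A² - 8*A
N = -18/7 (N = (-3*(-8 - 3) + 3)/(-90 + 76) = (-3*(-11) + 3)/(-14) = (33 + 3)*(-1/14) = 36*(-1/14) = -18/7 ≈ -2.5714)
N*(-219) = -18/7*(-219) = 3942/7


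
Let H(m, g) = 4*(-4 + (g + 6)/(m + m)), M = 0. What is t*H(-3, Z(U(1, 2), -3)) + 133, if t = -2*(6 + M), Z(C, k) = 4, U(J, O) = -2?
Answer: 405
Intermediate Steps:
H(m, g) = -16 + 2*(6 + g)/m (H(m, g) = 4*(-4 + (6 + g)/((2*m))) = 4*(-4 + (6 + g)*(1/(2*m))) = 4*(-4 + (6 + g)/(2*m)) = -16 + 2*(6 + g)/m)
t = -12 (t = -2*(6 + 0) = -2*6 = -12)
t*H(-3, Z(U(1, 2), -3)) + 133 = -24*(6 + 4 - 8*(-3))/(-3) + 133 = -24*(-1)*(6 + 4 + 24)/3 + 133 = -24*(-1)*34/3 + 133 = -12*(-68/3) + 133 = 272 + 133 = 405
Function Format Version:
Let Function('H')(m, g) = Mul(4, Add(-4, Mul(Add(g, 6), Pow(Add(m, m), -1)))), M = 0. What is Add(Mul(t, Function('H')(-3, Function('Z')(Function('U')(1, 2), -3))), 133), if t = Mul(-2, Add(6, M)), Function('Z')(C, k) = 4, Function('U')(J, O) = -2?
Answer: 405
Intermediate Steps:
Function('H')(m, g) = Add(-16, Mul(2, Pow(m, -1), Add(6, g))) (Function('H')(m, g) = Mul(4, Add(-4, Mul(Add(6, g), Pow(Mul(2, m), -1)))) = Mul(4, Add(-4, Mul(Add(6, g), Mul(Rational(1, 2), Pow(m, -1))))) = Mul(4, Add(-4, Mul(Rational(1, 2), Pow(m, -1), Add(6, g)))) = Add(-16, Mul(2, Pow(m, -1), Add(6, g))))
t = -12 (t = Mul(-2, Add(6, 0)) = Mul(-2, 6) = -12)
Add(Mul(t, Function('H')(-3, Function('Z')(Function('U')(1, 2), -3))), 133) = Add(Mul(-12, Mul(2, Pow(-3, -1), Add(6, 4, Mul(-8, -3)))), 133) = Add(Mul(-12, Mul(2, Rational(-1, 3), Add(6, 4, 24))), 133) = Add(Mul(-12, Mul(2, Rational(-1, 3), 34)), 133) = Add(Mul(-12, Rational(-68, 3)), 133) = Add(272, 133) = 405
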